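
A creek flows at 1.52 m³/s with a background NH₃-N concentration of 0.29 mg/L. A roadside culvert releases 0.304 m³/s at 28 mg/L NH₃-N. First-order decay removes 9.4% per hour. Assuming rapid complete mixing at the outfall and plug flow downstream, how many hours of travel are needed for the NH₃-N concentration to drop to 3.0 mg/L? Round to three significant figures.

Conservation of mass: C = (1.520·0.2900 + 0.3040·28.00) / 1.824 = 8.953/1.824 = 4.908 mg/L.
9.4%/h lost → k = −ln(1 − 0.094) = 0.09872 h⁻¹.
4.908·exp(−k·t) = 3.0 → t = ln(4.908/3.0)/k = 17950 s = 4.987 h.

4.99 h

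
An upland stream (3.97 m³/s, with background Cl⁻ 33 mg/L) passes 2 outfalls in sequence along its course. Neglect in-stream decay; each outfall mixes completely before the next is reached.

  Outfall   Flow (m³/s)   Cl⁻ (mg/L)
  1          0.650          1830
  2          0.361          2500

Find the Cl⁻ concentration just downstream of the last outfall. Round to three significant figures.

446 mg/L

After outfall 1: Q = 3.970 + 0.6500 = 4.620 m³/s; C = (3.970·33.00 + 0.6500·1830)/4.620 = 285.8 mg/L.
After outfall 2: Q = 4.620 + 0.3610 = 4.981 m³/s; C = (4.620·285.8 + 0.3610·2500)/4.981 = 446.3 mg/L.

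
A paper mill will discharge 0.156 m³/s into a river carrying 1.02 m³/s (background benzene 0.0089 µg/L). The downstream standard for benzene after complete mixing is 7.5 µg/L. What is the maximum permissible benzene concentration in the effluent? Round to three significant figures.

56.5 µg/L

At the limit, (Qr·Cr + Qe·Cₑ)/(Qr + Qe) = 7.5:
Cₑ = (1.176·7.5 − 1.020·0.008900) / 0.1560 = 56.48 µg/L.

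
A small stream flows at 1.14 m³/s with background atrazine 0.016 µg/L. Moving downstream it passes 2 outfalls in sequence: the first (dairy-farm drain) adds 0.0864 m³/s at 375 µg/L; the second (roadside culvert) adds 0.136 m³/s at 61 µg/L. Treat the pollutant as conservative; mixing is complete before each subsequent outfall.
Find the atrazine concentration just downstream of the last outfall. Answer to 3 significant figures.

29.9 µg/L

Outfall 1: combined Q = 1.226 m³/s; C = (1.140·0.01600 + 0.08640·375.0)/1.226 = 26.43 µg/L.
Outfall 2: combined Q = 1.362 m³/s; C = (1.226·26.43 + 0.1360·61.00)/1.362 = 29.88 µg/L.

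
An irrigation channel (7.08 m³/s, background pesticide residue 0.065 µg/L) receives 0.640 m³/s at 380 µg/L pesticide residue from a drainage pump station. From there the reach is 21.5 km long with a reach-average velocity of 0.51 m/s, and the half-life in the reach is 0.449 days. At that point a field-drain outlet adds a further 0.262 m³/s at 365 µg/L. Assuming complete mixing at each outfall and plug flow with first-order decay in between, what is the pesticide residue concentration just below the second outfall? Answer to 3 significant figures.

26.4 µg/L

Conservation of mass: C = (7.080·0.06500 + 0.6400·380.0) / 7.720 = 243.7/7.720 = 31.56 µg/L; combined flow 7.720 m³/s.
Travel time t = 21.5·1000 / 0.51 = 42160 s = 11.71 h.
Half-life 0.449 d → k = ln 2 / 0.449 = 1.544 d⁻¹.
First-order decay: C = 31.56·exp(−k·t) = 31.56·0.4708 = 14.86 µg/L.
Second outfall: C = (7.720·14.86 + 0.2620·365.0)/7.982 = 26.35 µg/L.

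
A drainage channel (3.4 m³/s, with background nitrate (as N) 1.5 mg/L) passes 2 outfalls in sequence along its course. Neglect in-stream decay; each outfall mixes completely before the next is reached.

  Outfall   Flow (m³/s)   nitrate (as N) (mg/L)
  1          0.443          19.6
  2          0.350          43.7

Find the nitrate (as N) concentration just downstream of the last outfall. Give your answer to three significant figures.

After outfall 1: Q = 3.400 + 0.4430 = 3.843 m³/s; C = (3.400·1.500 + 0.4430·19.60)/3.843 = 3.586 mg/L.
After outfall 2: Q = 3.843 + 0.3500 = 4.193 m³/s; C = (3.843·3.586 + 0.3500·43.70)/4.193 = 6.935 mg/L.

6.93 mg/L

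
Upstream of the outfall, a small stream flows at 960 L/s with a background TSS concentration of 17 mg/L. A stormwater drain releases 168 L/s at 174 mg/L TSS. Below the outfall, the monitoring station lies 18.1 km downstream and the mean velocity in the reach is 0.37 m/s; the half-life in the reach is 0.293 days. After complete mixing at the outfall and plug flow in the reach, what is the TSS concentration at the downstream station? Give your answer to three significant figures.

Flow-weighted average: C = (960.0·17.00 + 168.0·174.0) / 1128 = 45550/1128 = 40.38 mg/L.
Travel time t = 18.1·1000 / 0.37 = 48920 s = 13.59 h.
Half-life 0.293 d → k = ln 2 / 0.293 = 2.366 d⁻¹.
After decay, C = 40.38 × e^(−kt) = 40.38 × 0.2620 = 10.58 mg/L.

10.6 mg/L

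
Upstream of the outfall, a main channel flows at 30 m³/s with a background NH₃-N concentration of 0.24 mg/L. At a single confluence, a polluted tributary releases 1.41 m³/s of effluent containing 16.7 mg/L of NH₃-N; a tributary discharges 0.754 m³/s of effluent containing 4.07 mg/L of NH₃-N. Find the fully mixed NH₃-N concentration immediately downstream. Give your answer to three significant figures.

1.05 mg/L

Conservation of mass: C = (30.00·0.2400 + 1.410·16.70 + 0.7540·4.070) / 32.16 = 33.82/32.16 = 1.051 mg/L.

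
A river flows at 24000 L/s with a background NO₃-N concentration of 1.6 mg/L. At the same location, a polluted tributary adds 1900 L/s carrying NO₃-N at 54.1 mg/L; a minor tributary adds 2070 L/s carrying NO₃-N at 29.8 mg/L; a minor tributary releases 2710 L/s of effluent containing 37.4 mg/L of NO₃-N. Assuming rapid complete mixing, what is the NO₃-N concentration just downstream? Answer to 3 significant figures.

Mixed concentration C = ΣQC/ΣQ = (24000·1.600 + 1900·54.10 + 2070·29.80 + 2710·37.40) / 30680 = 304200/30680 = 9.916 mg/L.

9.92 mg/L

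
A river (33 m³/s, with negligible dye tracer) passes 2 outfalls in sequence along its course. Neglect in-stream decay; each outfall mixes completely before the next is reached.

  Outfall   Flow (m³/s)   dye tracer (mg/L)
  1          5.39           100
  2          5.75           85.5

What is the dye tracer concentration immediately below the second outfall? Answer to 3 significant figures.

Below outfall 1: Q → 38.39 m³/s, C = (33.00·0 + 5.390·100.0)/38.39 = 14.04 mg/L.
Below outfall 2: Q → 44.14 m³/s, C = (38.39·14.04 + 5.750·85.50)/44.14 = 23.35 mg/L.

23.3 mg/L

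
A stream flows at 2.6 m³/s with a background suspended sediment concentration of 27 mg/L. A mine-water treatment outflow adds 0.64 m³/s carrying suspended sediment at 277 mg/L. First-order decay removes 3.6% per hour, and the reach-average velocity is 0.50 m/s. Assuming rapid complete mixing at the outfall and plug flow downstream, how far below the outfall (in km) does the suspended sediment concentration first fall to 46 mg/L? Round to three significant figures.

After mixing, C = (2.600·27.00 + 0.6400·277.0) / 3.240 = 247.5/3.240 = 76.38 mg/L.
3.6%/h lost → k = −ln(1 − 0.036) = 0.03666 h⁻¹.
Set 76.38·exp(−k·t) = 46 → t = ln(76.38/46)/k = 49790 s = 13.83 h.
Distance = v·t = 0.50·49790 = 24900 m = 24.90 km.

24.9 km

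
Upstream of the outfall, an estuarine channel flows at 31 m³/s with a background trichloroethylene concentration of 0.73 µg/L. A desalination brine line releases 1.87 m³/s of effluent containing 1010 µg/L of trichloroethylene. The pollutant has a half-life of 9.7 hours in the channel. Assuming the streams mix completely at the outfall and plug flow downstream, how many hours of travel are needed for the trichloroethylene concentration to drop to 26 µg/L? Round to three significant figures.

Conservation of mass: C = (31.00·0.7300 + 1.870·1010) / 32.87 = 1911/32.87 = 58.15 µg/L.
Half-life 9.7 h → k = ln 2 / 9.7 = 0.07146 h⁻¹ = 1.715 d⁻¹.
58.15·exp(−k·t) = 26 → t = ln(58.15/26)/k = 40550 s = 11.26 h.

11.3 h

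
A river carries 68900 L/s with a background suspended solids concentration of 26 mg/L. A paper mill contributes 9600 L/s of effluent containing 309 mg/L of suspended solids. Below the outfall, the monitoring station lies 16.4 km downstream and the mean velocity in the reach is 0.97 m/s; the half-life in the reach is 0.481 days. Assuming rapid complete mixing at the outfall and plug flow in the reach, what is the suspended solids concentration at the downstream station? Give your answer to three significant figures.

45.7 mg/L

Flow-weighted average: C = (68900·26.00 + 9600·309.0) / 78500 = 4758000/78500 = 60.61 mg/L.
Travel time t = 16.4·1000 / 0.97 = 16910 s = 4.696 h.
Half-life 0.481 d → k = ln 2 / 0.481 = 1.441 d⁻¹.
First-order decay: C = 60.61·exp(−k·t) = 60.61·0.7543 = 45.72 mg/L.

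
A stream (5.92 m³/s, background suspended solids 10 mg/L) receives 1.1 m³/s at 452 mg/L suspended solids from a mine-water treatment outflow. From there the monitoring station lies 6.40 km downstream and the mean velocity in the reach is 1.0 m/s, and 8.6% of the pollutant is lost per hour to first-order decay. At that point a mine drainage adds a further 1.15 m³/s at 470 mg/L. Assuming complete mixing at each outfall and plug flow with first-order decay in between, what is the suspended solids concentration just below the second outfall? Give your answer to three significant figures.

Conservation of mass: C = (5.920·10.00 + 1.100·452.0) / 7.020 = 556.4/7.020 = 79.26 mg/L; combined flow 7.020 m³/s.
Travel time t = 6.40·1000 / 1.0 = 6400 s = 1.778 h.
8.6%/h lost → k = −ln(1 − 0.086) = 0.08992 h⁻¹.
First-order decay: C = 79.26·exp(−k·t) = 79.26·0.8523 = 67.55 mg/L.
Second outfall: C = (7.020·67.55 + 1.150·470.0)/8.170 = 124.2 mg/L.

124 mg/L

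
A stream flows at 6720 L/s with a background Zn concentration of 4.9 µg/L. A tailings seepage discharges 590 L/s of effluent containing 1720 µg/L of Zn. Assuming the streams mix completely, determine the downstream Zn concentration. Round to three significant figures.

After mixing, C = (6720·4.900 + 590.0·1720) / 7310 = 1048000/7310 = 143.3 µg/L.

143 µg/L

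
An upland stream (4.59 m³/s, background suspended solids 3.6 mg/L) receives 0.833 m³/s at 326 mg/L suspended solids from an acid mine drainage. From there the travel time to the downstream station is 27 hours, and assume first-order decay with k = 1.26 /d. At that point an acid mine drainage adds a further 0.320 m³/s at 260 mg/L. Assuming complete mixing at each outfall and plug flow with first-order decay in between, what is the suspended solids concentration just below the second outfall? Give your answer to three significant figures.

26.6 mg/L

Mass balance: C = (4.590·3.600 + 0.8330·326.0) / 5.423 = 288.1/5.423 = 53.12 mg/L; combined flow 5.423 m³/s.
Applying C = C₀e^(−kt): 53.12 × 0.2423 = 12.87 mg/L.
Second outfall: C = (5.423·12.87 + 0.3200·260.0)/5.743 = 26.64 mg/L.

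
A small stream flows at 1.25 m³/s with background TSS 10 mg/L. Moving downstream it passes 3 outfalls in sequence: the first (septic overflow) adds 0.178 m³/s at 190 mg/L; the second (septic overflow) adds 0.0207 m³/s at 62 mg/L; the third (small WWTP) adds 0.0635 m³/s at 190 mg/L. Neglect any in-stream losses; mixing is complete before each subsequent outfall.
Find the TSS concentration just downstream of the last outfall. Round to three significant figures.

39.5 mg/L

Below outfall 1: Q → 1.428 m³/s, C = (1.250·10.00 + 0.1780·190.0)/1.428 = 32.44 mg/L.
Below outfall 2: Q → 1.449 m³/s, C = (1.428·32.44 + 0.02070·62.00)/1.449 = 32.86 mg/L.
Below outfall 3: Q → 1.512 m³/s, C = (1.449·32.86 + 0.06350·190.0)/1.512 = 39.46 mg/L.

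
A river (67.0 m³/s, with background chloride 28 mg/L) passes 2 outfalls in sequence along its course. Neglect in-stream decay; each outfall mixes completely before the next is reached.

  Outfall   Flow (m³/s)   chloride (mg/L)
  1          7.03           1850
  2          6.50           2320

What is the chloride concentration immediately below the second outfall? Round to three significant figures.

Outfall 1: combined Q = 74.03 m³/s; C = (67.00·28.00 + 7.030·1850)/74.03 = 201.0 mg/L.
Outfall 2: combined Q = 80.53 m³/s; C = (74.03·201.0 + 6.500·2320)/80.53 = 372.1 mg/L.

372 mg/L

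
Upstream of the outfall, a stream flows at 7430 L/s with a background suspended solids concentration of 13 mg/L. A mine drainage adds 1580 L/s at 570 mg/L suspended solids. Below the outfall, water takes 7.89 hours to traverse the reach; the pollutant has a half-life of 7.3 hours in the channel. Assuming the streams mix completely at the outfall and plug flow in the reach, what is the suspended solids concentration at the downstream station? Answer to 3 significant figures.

After mixing, C = (7430·13.00 + 1580·570.0) / 9010 = 997200/9010 = 110.7 mg/L.
Half-life 7.3 h → k = ln 2 / 7.3 = 0.09495 h⁻¹ = 2.279 d⁻¹.
Applying C = C₀e^(−kt): 110.7 × 0.4728 = 52.32 mg/L.

52.3 mg/L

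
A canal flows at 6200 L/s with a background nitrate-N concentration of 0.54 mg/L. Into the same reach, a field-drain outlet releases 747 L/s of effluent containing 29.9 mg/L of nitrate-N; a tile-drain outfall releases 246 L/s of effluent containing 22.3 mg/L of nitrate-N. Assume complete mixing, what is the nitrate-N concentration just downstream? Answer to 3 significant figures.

4.33 mg/L

Flow-weighted average: C = (6200·0.5400 + 747.0·29.90 + 246.0·22.30) / 7193 = 31170/7193 = 4.333 mg/L.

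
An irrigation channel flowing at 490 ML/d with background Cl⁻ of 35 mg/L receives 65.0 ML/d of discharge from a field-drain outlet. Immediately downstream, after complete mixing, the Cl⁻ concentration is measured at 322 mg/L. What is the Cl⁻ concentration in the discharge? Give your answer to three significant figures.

Mass balance: 490.0·35.00 + 65.00·Cₑ = 555.0·322.0
→ Cₑ = (555.0·322.0 − 490.0·35.00) / 65.00 = 2486 mg/L.

2490 mg/L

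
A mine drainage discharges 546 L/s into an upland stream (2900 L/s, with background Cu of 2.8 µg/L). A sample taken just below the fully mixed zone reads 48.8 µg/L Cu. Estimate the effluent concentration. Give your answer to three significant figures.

Mass balance: 2900·2.800 + 546.0·Cₑ = 3446·48.80
→ Cₑ = (3446·48.80 − 2900·2.800) / 546.0 = 293.1 µg/L.

293 µg/L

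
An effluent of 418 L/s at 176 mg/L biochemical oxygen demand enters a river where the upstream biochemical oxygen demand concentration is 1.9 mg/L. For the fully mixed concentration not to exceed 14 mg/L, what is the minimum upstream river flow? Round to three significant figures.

5600 L/s

Set C_mix = 14: (Q·1.900 + 418.0·176.0) / (Q + 418.0) = 14
→ Q = 418.0·(176.0 − 14)/(14 − 1.900) = 5596 L/s.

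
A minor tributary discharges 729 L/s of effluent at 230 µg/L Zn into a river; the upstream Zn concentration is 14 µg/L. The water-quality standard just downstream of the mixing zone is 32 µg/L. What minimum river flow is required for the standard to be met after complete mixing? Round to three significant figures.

Set C_mix = 32: (Q·14.00 + 729.0·230.0) / (Q + 729.0) = 32
→ Q = 729.0·(230.0 − 32)/(32 − 14.00) = 8019 L/s.

8020 L/s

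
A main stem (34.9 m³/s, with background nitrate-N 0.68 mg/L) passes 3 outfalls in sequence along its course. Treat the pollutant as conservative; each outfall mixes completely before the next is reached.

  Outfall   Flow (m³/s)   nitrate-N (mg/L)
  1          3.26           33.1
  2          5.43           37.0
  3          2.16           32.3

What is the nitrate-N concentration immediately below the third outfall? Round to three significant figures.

8.79 mg/L

After outfall 1: Q = 34.90 + 3.260 = 38.16 m³/s; C = (34.90·0.6800 + 3.260·33.10)/38.16 = 3.450 mg/L.
After outfall 2: Q = 38.16 + 5.430 = 43.59 m³/s; C = (38.16·3.450 + 5.430·37.00)/43.59 = 7.629 mg/L.
After outfall 3: Q = 43.59 + 2.160 = 45.75 m³/s; C = (43.59·7.629 + 2.160·32.30)/45.75 = 8.794 mg/L.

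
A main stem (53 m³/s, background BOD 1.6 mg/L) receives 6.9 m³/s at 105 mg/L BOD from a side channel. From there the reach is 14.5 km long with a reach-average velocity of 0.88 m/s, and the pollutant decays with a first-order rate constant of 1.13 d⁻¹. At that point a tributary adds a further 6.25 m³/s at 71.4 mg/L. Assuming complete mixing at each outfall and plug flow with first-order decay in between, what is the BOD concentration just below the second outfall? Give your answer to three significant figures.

Flow-weighted average: C = (53.00·1.600 + 6.900·105.0) / 59.90 = 809.3/59.90 = 13.51 mg/L; combined flow 59.90 m³/s.
Travel time t = 14.5·1000 / 0.88 = 16480 s = 4.577 h.
First-order decay: C = 13.51·exp(−k·t) = 13.51·0.8061 = 10.89 mg/L.
At the second outfall, C = (59.90·10.89 + 6.250·71.40) / (59.90 + 6.250) = 16.61 mg/L.

16.6 mg/L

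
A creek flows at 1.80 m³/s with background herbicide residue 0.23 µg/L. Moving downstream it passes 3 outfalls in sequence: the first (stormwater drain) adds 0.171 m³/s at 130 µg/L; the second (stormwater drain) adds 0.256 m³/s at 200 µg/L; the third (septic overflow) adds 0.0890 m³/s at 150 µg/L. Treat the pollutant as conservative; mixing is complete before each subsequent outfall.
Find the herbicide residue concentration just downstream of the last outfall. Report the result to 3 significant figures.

37.6 µg/L

Outfall 1: combined Q = 1.971 m³/s; C = (1.800·0.2300 + 0.1710·130.0)/1.971 = 11.49 µg/L.
Outfall 2: combined Q = 2.227 m³/s; C = (1.971·11.49 + 0.2560·200.0)/2.227 = 33.16 µg/L.
Outfall 3: combined Q = 2.316 m³/s; C = (2.227·33.16 + 0.08900·150.0)/2.316 = 37.65 µg/L.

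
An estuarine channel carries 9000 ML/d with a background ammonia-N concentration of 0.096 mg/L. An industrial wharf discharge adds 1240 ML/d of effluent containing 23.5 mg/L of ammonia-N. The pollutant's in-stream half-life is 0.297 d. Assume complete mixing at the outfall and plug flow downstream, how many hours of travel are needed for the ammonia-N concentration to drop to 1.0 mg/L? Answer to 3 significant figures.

11.1 h

After mixing, C = (9000·0.09600 + 1240·23.50) / 10240 = 30000/10240 = 2.930 mg/L.
Half-life 0.297 d → k = ln 2 / 0.297 = 2.334 d⁻¹.
2.930·exp(−k·t) = 1.0 → t = ln(2.930/1.0)/k = 39800 s = 11.06 h.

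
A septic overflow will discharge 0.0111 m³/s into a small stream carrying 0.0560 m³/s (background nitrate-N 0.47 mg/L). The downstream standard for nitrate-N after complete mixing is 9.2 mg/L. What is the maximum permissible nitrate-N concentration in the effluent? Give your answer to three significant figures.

53.2 mg/L

At the limit, (Qr·Cr + Qe·Cₑ)/(Qr + Qe) = 9.2:
Cₑ = (0.06710·9.2 − 0.05600·0.4700) / 0.01110 = 53.24 mg/L.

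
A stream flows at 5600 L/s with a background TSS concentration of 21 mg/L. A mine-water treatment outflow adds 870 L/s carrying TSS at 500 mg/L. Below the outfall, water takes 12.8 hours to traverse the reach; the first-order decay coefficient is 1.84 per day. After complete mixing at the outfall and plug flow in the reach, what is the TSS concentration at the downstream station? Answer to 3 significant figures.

After mixing, C = (5600·21.00 + 870.0·500.0) / 6470 = 552600/6470 = 85.41 mg/L.
First-order decay: C = 85.41·exp(−k·t) = 85.41·0.3748 = 32.01 mg/L.

32.0 mg/L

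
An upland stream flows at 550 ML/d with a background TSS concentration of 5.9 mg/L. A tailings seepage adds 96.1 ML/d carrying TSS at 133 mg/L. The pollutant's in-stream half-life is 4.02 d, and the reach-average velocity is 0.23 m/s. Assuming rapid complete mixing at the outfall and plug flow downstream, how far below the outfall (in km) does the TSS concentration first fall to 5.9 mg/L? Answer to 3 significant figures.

Flow-weighted average: C = (550.0·5.900 + 96.10·133.0) / 646.1 = 16030/646.1 = 24.80 mg/L.
Half-life 4.02 d → k = ln 2 / 4.02 = 0.1724 d⁻¹.
Set 24.80·exp(−k·t) = 5.9 → t = ln(24.80/5.9)/k = 719600 s = 199.9 h.
Distance = v·t = 0.23·719600 = 165500 m = 165.5 km.

166 km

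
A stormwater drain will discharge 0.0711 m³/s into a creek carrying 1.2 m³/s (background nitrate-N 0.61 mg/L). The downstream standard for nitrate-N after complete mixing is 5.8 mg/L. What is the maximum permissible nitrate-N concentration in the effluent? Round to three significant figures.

93.4 mg/L

At the limit, (Qr·Cr + Qe·Cₑ)/(Qr + Qe) = 5.8:
Cₑ = (1.271·5.8 − 1.200·0.6100) / 0.07110 = 93.39 mg/L.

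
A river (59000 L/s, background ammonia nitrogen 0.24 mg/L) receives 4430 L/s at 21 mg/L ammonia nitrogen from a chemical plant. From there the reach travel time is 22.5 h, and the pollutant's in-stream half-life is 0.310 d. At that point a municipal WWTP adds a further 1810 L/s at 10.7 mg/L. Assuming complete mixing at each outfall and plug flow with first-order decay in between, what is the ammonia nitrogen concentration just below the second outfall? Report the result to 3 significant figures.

0.499 mg/L

Flow-weighted average: C = (59000·0.2400 + 4430·21.00) / 63430 = 107200/63430 = 1.690 mg/L; combined flow 63430 L/s.
Half-life 0.310 d → k = ln 2 / 0.310 = 2.236 d⁻¹.
Decay over the reach: 1.690·exp(−kt) = 1.690·0.1229 = 0.2077 mg/L.
Second outfall: C = (63430·0.2077 + 1810·10.70)/65240 = 0.4988 mg/L.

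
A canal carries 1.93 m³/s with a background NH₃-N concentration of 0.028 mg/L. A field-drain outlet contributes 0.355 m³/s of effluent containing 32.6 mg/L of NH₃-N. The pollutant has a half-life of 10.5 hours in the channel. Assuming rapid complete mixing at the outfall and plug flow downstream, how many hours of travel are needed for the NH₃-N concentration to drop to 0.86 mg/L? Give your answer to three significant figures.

Mixed concentration C = ΣQC/ΣQ = (1.930·0.02800 + 0.3550·32.60) / 2.285 = 11.63/2.285 = 5.088 mg/L.
Half-life 10.5 h → k = ln 2 / 10.5 = 0.06601 h⁻¹ = 1.584 d⁻¹.
5.088·exp(−k·t) = 0.86 → t = ln(5.088/0.86)/k = 96950 s = 26.93 h.

26.9 h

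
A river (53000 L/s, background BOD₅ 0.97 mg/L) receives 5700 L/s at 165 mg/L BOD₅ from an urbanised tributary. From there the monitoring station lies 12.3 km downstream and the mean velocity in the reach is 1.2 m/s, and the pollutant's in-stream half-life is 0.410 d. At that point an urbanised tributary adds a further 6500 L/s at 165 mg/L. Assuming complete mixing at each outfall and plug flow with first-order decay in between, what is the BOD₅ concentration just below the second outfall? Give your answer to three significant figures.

Conservation of mass: C = (53000·0.9700 + 5700·165.0) / 58700 = 991900/58700 = 16.90 mg/L; combined flow 58700 L/s.
Travel time t = 12.3·1000 / 1.2 = 10250 s = 2.847 h.
Half-life 0.410 d → k = ln 2 / 0.410 = 1.691 d⁻¹.
After decay, C = 16.90 × e^(−kt) = 16.90 × 0.8183 = 13.83 mg/L.
At the second outfall, C = (58700·13.83 + 6500·165.0) / (58700 + 6500) = 28.90 mg/L.

28.9 mg/L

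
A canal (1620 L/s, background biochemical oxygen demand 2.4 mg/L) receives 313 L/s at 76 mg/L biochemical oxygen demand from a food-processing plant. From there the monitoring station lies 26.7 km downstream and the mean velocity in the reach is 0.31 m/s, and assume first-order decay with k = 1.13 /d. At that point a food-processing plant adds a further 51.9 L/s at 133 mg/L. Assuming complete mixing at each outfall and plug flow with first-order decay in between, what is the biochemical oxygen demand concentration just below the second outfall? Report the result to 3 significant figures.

Conservation of mass: C = (1620·2.400 + 313.0·76.00) / 1933 = 27680/1933 = 14.32 mg/L; combined flow 1933 L/s.
Travel time t = 26.7·1000 / 0.31 = 86130 s = 23.92 h.
Decay over the reach: 14.32·exp(−kt) = 14.32·0.3242 = 4.641 mg/L.
Second outfall: C = (1933·4.641 + 51.90·133.0)/1985 = 7.998 mg/L.

8.00 mg/L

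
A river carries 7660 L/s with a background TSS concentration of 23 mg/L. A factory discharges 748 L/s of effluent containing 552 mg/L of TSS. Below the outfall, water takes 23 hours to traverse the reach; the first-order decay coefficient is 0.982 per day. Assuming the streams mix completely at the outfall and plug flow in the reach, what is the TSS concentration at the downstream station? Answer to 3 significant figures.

27.3 mg/L

Mass balance: C = (7660·23.00 + 748.0·552.0) / 8408 = 589100/8408 = 70.06 mg/L.
After decay, C = 70.06 × e^(−kt) = 70.06 × 0.3902 = 27.34 mg/L.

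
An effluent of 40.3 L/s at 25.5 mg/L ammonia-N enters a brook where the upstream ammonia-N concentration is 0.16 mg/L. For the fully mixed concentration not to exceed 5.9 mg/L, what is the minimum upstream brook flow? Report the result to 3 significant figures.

138 L/s

Set C_mix = 5.9: (Q·0.1600 + 40.30·25.50) / (Q + 40.30) = 5.9
→ Q = 40.30·(25.50 − 5.9)/(5.9 − 0.1600) = 137.6 L/s.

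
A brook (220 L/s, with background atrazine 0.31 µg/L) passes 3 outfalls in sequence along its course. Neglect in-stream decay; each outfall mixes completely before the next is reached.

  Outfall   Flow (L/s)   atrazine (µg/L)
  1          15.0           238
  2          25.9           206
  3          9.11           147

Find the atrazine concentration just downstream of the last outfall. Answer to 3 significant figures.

Below outfall 1: Q → 235.0 L/s, C = (220.0·0.3100 + 15.00·238.0)/235.0 = 15.48 µg/L.
Below outfall 2: Q → 260.9 L/s, C = (235.0·15.48 + 25.90·206.0)/260.9 = 34.39 µg/L.
Below outfall 3: Q → 270.0 L/s, C = (260.9·34.39 + 9.110·147.0)/270.0 = 38.19 µg/L.

38.2 µg/L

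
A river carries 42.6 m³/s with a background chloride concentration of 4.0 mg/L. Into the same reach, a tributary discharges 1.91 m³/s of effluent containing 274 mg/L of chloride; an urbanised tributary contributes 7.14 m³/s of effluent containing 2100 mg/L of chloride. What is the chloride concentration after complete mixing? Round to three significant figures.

304 mg/L

Conservation of mass: C = (42.60·4.000 + 1.910·274.0 + 7.140·2100) / 51.65 = 15690/51.65 = 303.7 mg/L.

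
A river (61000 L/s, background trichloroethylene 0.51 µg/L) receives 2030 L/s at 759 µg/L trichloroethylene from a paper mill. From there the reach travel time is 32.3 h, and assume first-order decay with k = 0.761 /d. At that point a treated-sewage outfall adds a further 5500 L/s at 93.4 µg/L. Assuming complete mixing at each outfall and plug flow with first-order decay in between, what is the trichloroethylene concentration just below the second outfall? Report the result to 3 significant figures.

15.7 µg/L

Mixed concentration C = ΣQC/ΣQ = (61000·0.5100 + 2030·759.0) / 63030 = 1572000/63030 = 24.94 µg/L; combined flow 63030 L/s.
After decay, C = 24.94 × e^(−kt) = 24.94 × 0.3591 = 8.955 µg/L.
At the second outfall, C = (63030·8.955 + 5500·93.40) / (63030 + 5500) = 15.73 µg/L.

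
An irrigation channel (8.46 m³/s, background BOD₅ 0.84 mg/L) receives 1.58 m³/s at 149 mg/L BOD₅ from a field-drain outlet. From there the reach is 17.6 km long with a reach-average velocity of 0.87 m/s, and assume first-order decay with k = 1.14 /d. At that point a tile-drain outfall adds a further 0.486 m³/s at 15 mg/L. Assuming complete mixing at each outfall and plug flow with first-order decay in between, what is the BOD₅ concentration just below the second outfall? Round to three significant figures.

Mass balance: C = (8.460·0.8400 + 1.580·149.0) / 10.04 = 242.5/10.04 = 24.16 mg/L; combined flow 10.04 m³/s.
Travel time t = 17.6·1000 / 0.87 = 20230 s = 5.619 h.
Applying C = C₀e^(−kt): 24.16 × 0.7657 = 18.50 mg/L.
At the second outfall, C = (10.04·18.50 + 0.4860·15.00) / (10.04 + 0.4860) = 18.34 mg/L.

18.3 mg/L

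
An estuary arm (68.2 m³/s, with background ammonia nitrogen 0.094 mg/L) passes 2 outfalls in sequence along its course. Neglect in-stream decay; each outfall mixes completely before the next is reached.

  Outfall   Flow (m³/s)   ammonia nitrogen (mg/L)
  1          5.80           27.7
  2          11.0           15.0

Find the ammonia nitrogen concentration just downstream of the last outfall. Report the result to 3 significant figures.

3.91 mg/L

Outfall 1: combined Q = 74.00 m³/s; C = (68.20·0.09400 + 5.800·27.70)/74.00 = 2.258 mg/L.
Outfall 2: combined Q = 85.00 m³/s; C = (74.00·2.258 + 11.00·15.00)/85.00 = 3.907 mg/L.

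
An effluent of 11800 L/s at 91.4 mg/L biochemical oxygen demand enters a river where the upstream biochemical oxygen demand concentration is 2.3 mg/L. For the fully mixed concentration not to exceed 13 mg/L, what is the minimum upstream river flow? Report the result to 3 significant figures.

86500 L/s

Set C_mix = 13: (Q·2.300 + 11800·91.40) / (Q + 11800) = 13
→ Q = 11800·(91.40 − 13)/(13 − 2.300) = 86460 L/s.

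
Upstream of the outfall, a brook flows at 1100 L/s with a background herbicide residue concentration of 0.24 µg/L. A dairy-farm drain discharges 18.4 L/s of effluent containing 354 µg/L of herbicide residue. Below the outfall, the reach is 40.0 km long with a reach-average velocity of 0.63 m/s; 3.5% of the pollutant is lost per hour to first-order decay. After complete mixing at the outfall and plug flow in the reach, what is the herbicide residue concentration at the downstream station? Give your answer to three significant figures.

3.23 µg/L

Flow-weighted average: C = (1100·0.2400 + 18.40·354.0) / 1118 = 6778/1118 = 6.060 µg/L.
Travel time t = 40.0·1000 / 0.63 = 63490 s = 17.64 h.
3.5%/h lost → k = −ln(1 − 0.035) = 0.03563 h⁻¹.
Decay over the reach: 6.060·exp(−kt) = 6.060·0.5335 = 3.233 µg/L.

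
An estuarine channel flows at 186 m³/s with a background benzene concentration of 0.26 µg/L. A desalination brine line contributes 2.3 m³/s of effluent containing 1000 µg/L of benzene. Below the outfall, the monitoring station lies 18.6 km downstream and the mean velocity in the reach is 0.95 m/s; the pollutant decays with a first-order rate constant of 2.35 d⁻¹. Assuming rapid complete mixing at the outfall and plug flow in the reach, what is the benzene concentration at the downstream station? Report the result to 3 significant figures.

7.32 µg/L

Mixed concentration C = ΣQC/ΣQ = (186.0·0.2600 + 2.300·1000) / 188.3 = 2348/188.3 = 12.47 µg/L.
Travel time t = 18.6·1000 / 0.95 = 19580 s = 5.439 h.
After decay, C = 12.47 × e^(−kt) = 12.47 × 0.5871 = 7.322 µg/L.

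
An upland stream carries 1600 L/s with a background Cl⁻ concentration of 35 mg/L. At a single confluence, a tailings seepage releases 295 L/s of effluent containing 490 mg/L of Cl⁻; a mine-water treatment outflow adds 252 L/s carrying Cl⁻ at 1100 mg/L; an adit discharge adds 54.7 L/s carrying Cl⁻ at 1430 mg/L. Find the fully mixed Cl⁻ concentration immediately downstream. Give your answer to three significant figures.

After mixing, C = (1600·35.00 + 295.0·490.0 + 252.0·1100 + 54.70·1430) / 2202 = 556000/2202 = 252.5 mg/L.

253 mg/L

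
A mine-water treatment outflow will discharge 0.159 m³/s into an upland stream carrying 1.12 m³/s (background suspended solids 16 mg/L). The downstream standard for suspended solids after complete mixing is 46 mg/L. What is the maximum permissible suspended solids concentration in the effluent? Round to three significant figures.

At the limit, (Qr·Cr + Qe·Cₑ)/(Qr + Qe) = 46:
Cₑ = (1.279·46 − 1.120·16.00) / 0.1590 = 257.3 mg/L.

257 mg/L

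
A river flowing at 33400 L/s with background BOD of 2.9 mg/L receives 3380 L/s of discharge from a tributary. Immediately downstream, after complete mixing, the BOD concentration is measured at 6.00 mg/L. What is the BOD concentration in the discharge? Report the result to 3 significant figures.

36.6 mg/L

Mass balance: 33400·2.900 + 3380·Cₑ = 36780·6.000
→ Cₑ = (36780·6.000 − 33400·2.900) / 3380 = 36.63 mg/L.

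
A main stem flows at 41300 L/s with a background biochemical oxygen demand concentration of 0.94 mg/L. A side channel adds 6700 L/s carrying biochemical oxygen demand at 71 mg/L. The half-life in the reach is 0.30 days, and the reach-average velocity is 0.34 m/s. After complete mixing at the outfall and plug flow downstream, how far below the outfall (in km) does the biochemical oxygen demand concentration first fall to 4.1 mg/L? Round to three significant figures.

Mass balance: C = (41300·0.9400 + 6700·71.00) / 48000 = 514500/48000 = 10.72 mg/L.
Half-life 0.30 d → k = ln 2 / 0.30 = 2.310 d⁻¹.
Set 10.72·exp(−k·t) = 4.1 → t = ln(10.72/4.1)/k = 35940 s = 9.983 h.
Distance = v·t = 0.34·35940 = 12220 m = 12.22 km.

12.2 km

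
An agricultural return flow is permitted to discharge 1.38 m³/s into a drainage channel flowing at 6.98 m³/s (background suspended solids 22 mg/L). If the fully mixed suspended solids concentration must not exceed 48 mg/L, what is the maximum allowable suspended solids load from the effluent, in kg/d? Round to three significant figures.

21400 kg/d

Mass balance at the limit: 6.980·22.00 + 1.380·Cₑ = 8.360·48 → Cₑ = 179.5 mg/L.
Load = 1.380 m³/s × 179.5 g/m³ × 86 400 s/d = 21400 kg/d.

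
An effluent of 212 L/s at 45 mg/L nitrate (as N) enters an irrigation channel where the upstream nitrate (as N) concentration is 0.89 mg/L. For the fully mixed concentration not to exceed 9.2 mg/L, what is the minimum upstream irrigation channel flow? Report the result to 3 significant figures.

Set C_mix = 9.2: (Q·0.8900 + 212.0·45.00) / (Q + 212.0) = 9.2
→ Q = 212.0·(45.00 − 9.2)/(9.2 − 0.8900) = 913.3 L/s.

913 L/s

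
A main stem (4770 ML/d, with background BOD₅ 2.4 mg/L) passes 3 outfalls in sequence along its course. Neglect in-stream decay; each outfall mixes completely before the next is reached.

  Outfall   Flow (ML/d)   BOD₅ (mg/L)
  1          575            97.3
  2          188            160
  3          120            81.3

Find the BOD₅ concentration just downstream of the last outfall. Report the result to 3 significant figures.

After outfall 1: Q = 4770 + 575.0 = 5345 ML/d; C = (4770·2.400 + 575.0·97.30)/5345 = 12.61 mg/L.
After outfall 2: Q = 5345 + 188.0 = 5533 ML/d; C = (5345·12.61 + 188.0·160.0)/5533 = 17.62 mg/L.
After outfall 3: Q = 5533 + 120.0 = 5653 ML/d; C = (5533·17.62 + 120.0·81.30)/5653 = 18.97 mg/L.

19.0 mg/L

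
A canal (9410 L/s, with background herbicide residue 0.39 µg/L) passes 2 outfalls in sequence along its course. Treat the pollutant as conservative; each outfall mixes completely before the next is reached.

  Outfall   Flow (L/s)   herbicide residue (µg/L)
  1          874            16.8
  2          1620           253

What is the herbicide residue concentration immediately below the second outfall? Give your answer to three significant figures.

After outfall 1: Q = 9410 + 874.0 = 10280 L/s; C = (9410·0.3900 + 874.0·16.80)/10280 = 1.785 µg/L.
After outfall 2: Q = 10280 + 1620 = 11900 L/s; C = (10280·1.785 + 1620·253.0)/11900 = 35.97 µg/L.

36.0 µg/L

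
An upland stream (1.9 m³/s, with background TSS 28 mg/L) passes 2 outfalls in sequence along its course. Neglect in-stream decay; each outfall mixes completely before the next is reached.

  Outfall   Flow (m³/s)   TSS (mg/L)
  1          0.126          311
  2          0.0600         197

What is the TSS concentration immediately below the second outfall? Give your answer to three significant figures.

50.0 mg/L

Below outfall 1: Q → 2.026 m³/s, C = (1.900·28.00 + 0.1260·311.0)/2.026 = 45.60 mg/L.
Below outfall 2: Q → 2.086 m³/s, C = (2.026·45.60 + 0.06000·197.0)/2.086 = 49.95 mg/L.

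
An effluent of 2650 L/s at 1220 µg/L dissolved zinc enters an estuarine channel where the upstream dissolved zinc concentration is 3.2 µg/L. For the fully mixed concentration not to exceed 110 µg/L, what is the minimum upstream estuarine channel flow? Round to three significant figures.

Set C_mix = 110: (Q·3.200 + 2650·1220) / (Q + 2650) = 110
→ Q = 2650·(1220 − 110)/(110 − 3.200) = 27540 L/s.

27500 L/s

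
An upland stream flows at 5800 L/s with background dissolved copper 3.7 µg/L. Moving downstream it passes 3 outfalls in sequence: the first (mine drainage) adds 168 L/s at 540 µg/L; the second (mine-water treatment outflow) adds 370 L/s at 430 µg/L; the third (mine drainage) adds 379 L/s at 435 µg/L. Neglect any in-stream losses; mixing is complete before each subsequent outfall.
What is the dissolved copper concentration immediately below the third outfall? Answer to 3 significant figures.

Outfall 1: combined Q = 5968 L/s; C = (5800·3.700 + 168.0·540.0)/5968 = 18.80 µg/L.
Outfall 2: combined Q = 6338 L/s; C = (5968·18.80 + 370.0·430.0)/6338 = 42.80 µg/L.
Outfall 3: combined Q = 6717 L/s; C = (6338·42.80 + 379.0·435.0)/6717 = 64.93 µg/L.

64.9 µg/L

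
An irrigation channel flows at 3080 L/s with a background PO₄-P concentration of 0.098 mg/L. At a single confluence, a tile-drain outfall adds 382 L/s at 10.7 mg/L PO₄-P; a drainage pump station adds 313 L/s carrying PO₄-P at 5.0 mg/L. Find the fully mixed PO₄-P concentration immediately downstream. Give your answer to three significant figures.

Mass balance: C = (3080·0.09800 + 382.0·10.70 + 313.0·5.000) / 3775 = 5954/3775 = 1.577 mg/L.

1.58 mg/L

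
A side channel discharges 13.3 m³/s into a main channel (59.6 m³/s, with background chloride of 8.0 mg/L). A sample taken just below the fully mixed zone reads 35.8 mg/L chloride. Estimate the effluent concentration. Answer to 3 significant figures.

Mass balance: 59.60·8.000 + 13.30·Cₑ = 72.90·35.80
→ Cₑ = (72.90·35.80 − 59.60·8.000) / 13.30 = 160.4 mg/L.

160 mg/L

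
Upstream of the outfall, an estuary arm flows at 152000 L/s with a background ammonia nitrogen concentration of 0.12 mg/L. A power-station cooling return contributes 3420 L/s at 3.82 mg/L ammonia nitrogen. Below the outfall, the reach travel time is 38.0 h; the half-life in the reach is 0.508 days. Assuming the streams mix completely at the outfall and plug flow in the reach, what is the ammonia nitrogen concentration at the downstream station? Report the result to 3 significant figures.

Flow-weighted average: C = (152000·0.1200 + 3420·3.820) / 155400 = 31300/155400 = 0.2014 mg/L.
Half-life 0.508 d → k = ln 2 / 0.508 = 1.364 d⁻¹.
After decay, C = 0.2014 × e^(−kt) = 0.2014 × 0.1153 = 0.02322 mg/L.

0.0232 mg/L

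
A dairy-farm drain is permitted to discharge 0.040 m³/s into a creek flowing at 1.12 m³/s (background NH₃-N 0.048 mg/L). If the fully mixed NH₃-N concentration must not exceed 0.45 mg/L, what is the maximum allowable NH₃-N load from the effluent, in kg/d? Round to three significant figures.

40.5 kg/d

Mass balance at the limit: 1.120·0.04800 + 0.04000·Cₑ = 1.160·0.45 → Cₑ = 11.71 mg/L.
Load = 0.04000 m³/s × 11.71 g/m³ × 86 400 s/d = 40.46 kg/d.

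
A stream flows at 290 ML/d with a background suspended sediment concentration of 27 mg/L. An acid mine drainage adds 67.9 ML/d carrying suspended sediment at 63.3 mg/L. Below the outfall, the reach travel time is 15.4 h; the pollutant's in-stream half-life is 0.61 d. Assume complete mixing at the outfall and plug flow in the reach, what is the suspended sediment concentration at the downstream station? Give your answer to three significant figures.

16.3 mg/L

After mixing, C = (290.0·27.00 + 67.90·63.30) / 357.9 = 12130/357.9 = 33.89 mg/L.
Half-life 0.61 d → k = ln 2 / 0.61 = 1.136 d⁻¹.
First-order decay: C = 33.89·exp(−k·t) = 33.89·0.4823 = 16.34 mg/L.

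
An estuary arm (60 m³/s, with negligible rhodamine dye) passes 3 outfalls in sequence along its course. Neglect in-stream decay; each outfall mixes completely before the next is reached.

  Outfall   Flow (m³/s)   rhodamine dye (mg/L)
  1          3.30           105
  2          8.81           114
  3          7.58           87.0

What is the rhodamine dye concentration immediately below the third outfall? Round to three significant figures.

After outfall 1: Q = 60.00 + 3.300 = 63.30 m³/s; C = (60.00·0 + 3.300·105.0)/63.30 = 5.474 mg/L.
After outfall 2: Q = 63.30 + 8.810 = 72.11 m³/s; C = (63.30·5.474 + 8.810·114.0)/72.11 = 18.73 mg/L.
After outfall 3: Q = 72.11 + 7.580 = 79.69 m³/s; C = (72.11·18.73 + 7.580·87.00)/79.69 = 25.23 mg/L.

25.2 mg/L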